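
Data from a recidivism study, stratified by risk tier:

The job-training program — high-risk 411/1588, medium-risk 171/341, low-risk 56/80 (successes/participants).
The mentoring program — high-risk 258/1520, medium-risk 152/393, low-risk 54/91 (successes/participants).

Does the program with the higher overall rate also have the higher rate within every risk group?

Yes

High-risk: the job-training program 411/1588 = 25.9%, the mentoring program 258/1520 = 17.0% → the job-training program
Medium-risk: the job-training program 171/341 = 50.1%, the mentoring program 152/393 = 38.7% → the job-training program
Low-risk: the job-training program 56/80 = 70.0%, the mentoring program 54/91 = 59.3% → the job-training program
Overall: the job-training program 638/2009 = 31.8%, the mentoring program 464/2004 = 23.2% → the job-training program
The job-training program wins overall and in every risk group — no reversal.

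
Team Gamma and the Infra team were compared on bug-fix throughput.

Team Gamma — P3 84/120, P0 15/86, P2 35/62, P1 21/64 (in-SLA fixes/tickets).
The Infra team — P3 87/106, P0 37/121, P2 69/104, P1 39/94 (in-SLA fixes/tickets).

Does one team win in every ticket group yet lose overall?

No

P3: Team Gamma 84/120 = 70.0%, the Infra team 87/106 = 82.1% → the Infra team
P0: Team Gamma 15/86 = 17.4%, the Infra team 37/121 = 30.6% → the Infra team
P2: Team Gamma 35/62 = 56.5%, the Infra team 69/104 = 66.3% → the Infra team
P1: Team Gamma 21/64 = 32.8%, the Infra team 39/94 = 41.5% → the Infra team
Overall: Team Gamma 155/332 = 46.7%, the Infra team 232/425 = 54.6% → the Infra team
The Infra team wins overall and in every ticket group — no reversal.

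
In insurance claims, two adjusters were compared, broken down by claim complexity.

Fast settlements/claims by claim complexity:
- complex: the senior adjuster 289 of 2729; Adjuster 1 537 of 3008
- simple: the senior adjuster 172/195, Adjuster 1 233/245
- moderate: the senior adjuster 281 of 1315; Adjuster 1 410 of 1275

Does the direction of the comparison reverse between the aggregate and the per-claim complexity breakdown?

No

Complex: the senior adjuster 289/2729 = 10.6%, Adjuster 1 537/3008 = 17.9% → Adjuster 1
Simple: the senior adjuster 172/195 = 88.2%, Adjuster 1 233/245 = 95.1% → Adjuster 1
Moderate: the senior adjuster 281/1315 = 21.4%, Adjuster 1 410/1275 = 32.2% → Adjuster 1
Overall: the senior adjuster 742/4239 = 17.5%, Adjuster 1 1180/4528 = 26.1% → Adjuster 1
Adjuster 1 wins overall and in every claim group — no reversal.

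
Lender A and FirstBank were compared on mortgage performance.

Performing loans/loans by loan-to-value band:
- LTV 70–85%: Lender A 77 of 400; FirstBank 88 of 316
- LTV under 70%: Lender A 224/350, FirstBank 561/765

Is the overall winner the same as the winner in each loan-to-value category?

LTV 70–85%: Lender A 77/400 = 19.2%, FirstBank 88/316 = 27.8% → FirstBank
LTV under 70%: Lender A 224/350 = 64.0%, FirstBank 561/765 = 73.3% → FirstBank
Overall: Lender A 301/750 = 40.1%, FirstBank 649/1081 = 60.0% → FirstBank
FirstBank wins overall and in every loan-to-value group — no reversal.

Yes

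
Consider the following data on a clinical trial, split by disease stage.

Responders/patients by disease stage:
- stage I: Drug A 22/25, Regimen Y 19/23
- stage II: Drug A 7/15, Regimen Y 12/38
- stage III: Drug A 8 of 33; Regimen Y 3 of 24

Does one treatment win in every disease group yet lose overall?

Stage I: Drug A 22/25 = 88.0%, Regimen Y 19/23 = 82.6% → Drug A
Stage II: Drug A 7/15 = 46.7%, Regimen Y 12/38 = 31.6% → Drug A
Stage III: Drug A 8/33 = 24.2%, Regimen Y 3/24 = 12.5% → Drug A
Overall: Drug A 37/73 = 50.7%, Regimen Y 34/85 = 40.0% → Drug A
Drug A wins overall and in every disease group — no reversal.

No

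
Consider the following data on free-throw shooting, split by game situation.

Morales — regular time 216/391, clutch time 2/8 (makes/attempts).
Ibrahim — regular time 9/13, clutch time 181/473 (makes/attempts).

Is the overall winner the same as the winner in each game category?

Regular time: Morales 216/391 = 55.2%, Ibrahim 9/13 = 69.2% → Ibrahim
Clutch time: Morales 2/8 = 25.0%, Ibrahim 181/473 = 38.3% → Ibrahim
Overall: Morales 218/399 = 54.6%, Ibrahim 190/486 = 39.1% → Morales
Ibrahim wins each game group but Morales wins overall — the comparison reverses. Ibrahim's attempts skew toward clutch time, which has a lower base rate.

No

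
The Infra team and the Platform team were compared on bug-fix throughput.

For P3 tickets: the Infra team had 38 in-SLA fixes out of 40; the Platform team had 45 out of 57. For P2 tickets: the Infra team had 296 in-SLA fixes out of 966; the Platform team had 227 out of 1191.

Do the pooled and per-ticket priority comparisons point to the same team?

Yes

P3: the Infra team 38/40 = 95.0%, the Platform team 45/57 = 78.9% → the Infra team
P2: the Infra team 296/966 = 30.6%, the Platform team 227/1191 = 19.1% → the Infra team
Overall: the Infra team 334/1006 = 33.2%, the Platform team 272/1248 = 21.8% → the Infra team
The Infra team wins overall and in every ticket group — no reversal.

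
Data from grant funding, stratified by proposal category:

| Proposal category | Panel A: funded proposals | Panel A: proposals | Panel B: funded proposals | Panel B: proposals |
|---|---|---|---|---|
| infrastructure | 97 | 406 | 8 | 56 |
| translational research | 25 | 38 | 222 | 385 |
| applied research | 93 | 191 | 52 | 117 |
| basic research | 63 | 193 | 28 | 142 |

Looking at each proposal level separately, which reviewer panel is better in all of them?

Panel A

Infrastructure: Panel A 97/406 = 23.9%, Panel B 8/56 = 14.3% → Panel A
Translational research: Panel A 25/38 = 65.8%, Panel B 222/385 = 57.7% → Panel A
Applied research: Panel A 93/191 = 48.7%, Panel B 52/117 = 44.4% → Panel A
Basic research: Panel A 63/193 = 32.6%, Panel B 28/142 = 19.7% → Panel A
Panel A has the higher rate in all 4 groups.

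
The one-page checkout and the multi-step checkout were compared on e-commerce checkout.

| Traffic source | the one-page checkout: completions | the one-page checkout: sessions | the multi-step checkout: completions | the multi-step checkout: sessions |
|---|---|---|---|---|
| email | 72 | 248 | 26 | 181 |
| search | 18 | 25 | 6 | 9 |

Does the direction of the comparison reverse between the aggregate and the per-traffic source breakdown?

Email: the one-page checkout 72/248 = 29.0%, the multi-step checkout 26/181 = 14.4% → the one-page checkout
Search: the one-page checkout 18/25 = 72.0%, the multi-step checkout 6/9 = 66.7% → the one-page checkout
Overall: the one-page checkout 90/273 = 33.0%, the multi-step checkout 32/190 = 16.8% → the one-page checkout
The one-page checkout wins overall and in every traffic group — no reversal.

No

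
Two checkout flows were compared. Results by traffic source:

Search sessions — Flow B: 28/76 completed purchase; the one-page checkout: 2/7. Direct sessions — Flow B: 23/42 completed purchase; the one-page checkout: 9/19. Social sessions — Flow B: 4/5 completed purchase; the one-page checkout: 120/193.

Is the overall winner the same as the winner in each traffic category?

No

Search: Flow B 28/76 = 36.8%, the one-page checkout 2/7 = 28.6% → Flow B
Direct: Flow B 23/42 = 54.8%, the one-page checkout 9/19 = 47.4% → Flow B
Social: Flow B 4/5 = 80.0%, the one-page checkout 120/193 = 62.2% → Flow B
Overall: Flow B 55/123 = 44.7%, the one-page checkout 131/219 = 59.8% → the one-page checkout
Flow B wins each traffic group but the one-page checkout wins overall — the comparison reverses. Flow B's sessions skew toward search, which has a lower base rate.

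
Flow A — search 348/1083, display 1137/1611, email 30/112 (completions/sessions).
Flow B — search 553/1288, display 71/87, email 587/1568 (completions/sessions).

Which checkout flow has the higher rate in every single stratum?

Flow B

Search: Flow A 348/1083 = 32.1%, Flow B 553/1288 = 42.9% → Flow B
Display: Flow A 1137/1611 = 70.6%, Flow B 71/87 = 81.6% → Flow B
Email: Flow A 30/112 = 26.8%, Flow B 587/1568 = 37.4% → Flow B
Flow B has the higher rate in all 3 groups.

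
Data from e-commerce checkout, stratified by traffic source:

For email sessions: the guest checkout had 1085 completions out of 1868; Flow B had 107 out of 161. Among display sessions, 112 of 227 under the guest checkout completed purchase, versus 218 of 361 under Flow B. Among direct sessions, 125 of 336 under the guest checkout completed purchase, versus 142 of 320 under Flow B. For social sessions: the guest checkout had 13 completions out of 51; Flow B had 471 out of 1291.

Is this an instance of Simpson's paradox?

Email: the guest checkout 1085/1868 = 58.1%, Flow B 107/161 = 66.5% → Flow B
Display: the guest checkout 112/227 = 49.3%, Flow B 218/361 = 60.4% → Flow B
Direct: the guest checkout 125/336 = 37.2%, Flow B 142/320 = 44.4% → Flow B
Social: the guest checkout 13/51 = 25.5%, Flow B 471/1291 = 36.5% → Flow B
Overall: the guest checkout 1335/2482 = 53.8%, Flow B 938/2133 = 44.0% → the guest checkout
Flow B wins each traffic group but the guest checkout wins overall — the comparison reverses. Flow B's sessions skew toward social, which has a lower base rate.

Yes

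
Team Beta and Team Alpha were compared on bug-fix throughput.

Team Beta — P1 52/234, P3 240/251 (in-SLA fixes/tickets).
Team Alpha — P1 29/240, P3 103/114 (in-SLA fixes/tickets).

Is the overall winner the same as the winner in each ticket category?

Yes

P1: Team Beta 52/234 = 22.2%, Team Alpha 29/240 = 12.1% → Team Beta
P3: Team Beta 240/251 = 95.6%, Team Alpha 103/114 = 90.4% → Team Beta
Overall: Team Beta 292/485 = 60.2%, Team Alpha 132/354 = 37.3% → Team Beta
Team Beta wins overall and in every ticket group — no reversal.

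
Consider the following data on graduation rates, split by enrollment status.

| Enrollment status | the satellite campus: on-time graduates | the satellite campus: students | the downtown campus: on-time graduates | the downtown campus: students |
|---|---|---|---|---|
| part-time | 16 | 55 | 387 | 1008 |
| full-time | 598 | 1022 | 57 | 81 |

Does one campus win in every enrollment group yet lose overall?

Part-time: the satellite campus 16/55 = 29.1%, the downtown campus 387/1008 = 38.4% → the downtown campus
Full-time: the satellite campus 598/1022 = 58.5%, the downtown campus 57/81 = 70.4% → the downtown campus
Overall: the satellite campus 614/1077 = 57.0%, the downtown campus 444/1089 = 40.8% → the satellite campus
The downtown campus wins each enrollment group but the satellite campus wins overall — the comparison reverses. The downtown campus's students skew toward part-time, which has a lower base rate.

Yes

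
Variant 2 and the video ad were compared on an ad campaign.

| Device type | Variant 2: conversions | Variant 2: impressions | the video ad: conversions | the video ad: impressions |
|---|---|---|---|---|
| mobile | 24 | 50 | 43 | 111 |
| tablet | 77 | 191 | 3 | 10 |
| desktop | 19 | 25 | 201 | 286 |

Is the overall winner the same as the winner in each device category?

No

Mobile: Variant 2 24/50 = 48.0%, the video ad 43/111 = 38.7% → Variant 2
Tablet: Variant 2 77/191 = 40.3%, the video ad 3/10 = 30.0% → Variant 2
Desktop: Variant 2 19/25 = 76.0%, the video ad 201/286 = 70.3% → Variant 2
Overall: Variant 2 120/266 = 45.1%, the video ad 247/407 = 60.7% → the video ad
Variant 2 wins each device group but the video ad wins overall — the comparison reverses. Variant 2's impressions skew toward tablet, which has a lower base rate.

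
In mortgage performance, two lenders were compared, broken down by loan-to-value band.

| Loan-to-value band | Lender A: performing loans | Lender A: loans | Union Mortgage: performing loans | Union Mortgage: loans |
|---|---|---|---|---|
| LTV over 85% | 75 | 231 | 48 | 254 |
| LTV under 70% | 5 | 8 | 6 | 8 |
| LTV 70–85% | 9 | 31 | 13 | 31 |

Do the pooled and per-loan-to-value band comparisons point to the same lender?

No

LTV over 85%: Lender A 75/231 = 32.5%, Union Mortgage 48/254 = 18.9% → Lender A
LTV under 70%: Lender A 5/8 = 62.5%, Union Mortgage 6/8 = 75.0% → Union Mortgage
LTV 70–85%: Lender A 9/31 = 29.0%, Union Mortgage 13/31 = 41.9% → Union Mortgage
Overall: Lender A 89/270 = 33.0%, Union Mortgage 67/293 = 22.9% → Lender A
Neither sweeps: Lender A wins 1 of 3 groups, Union Mortgage wins 2. Lender A wins overall but not every group — no Simpson reversal.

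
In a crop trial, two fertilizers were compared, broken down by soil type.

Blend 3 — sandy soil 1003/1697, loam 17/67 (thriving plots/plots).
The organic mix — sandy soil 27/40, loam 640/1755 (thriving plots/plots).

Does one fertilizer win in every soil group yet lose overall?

Sandy soil: Blend 3 1003/1697 = 59.1%, the organic mix 27/40 = 67.5% → the organic mix
Loam: Blend 3 17/67 = 25.4%, the organic mix 640/1755 = 36.5% → the organic mix
Overall: Blend 3 1020/1764 = 57.8%, the organic mix 667/1795 = 37.2% → Blend 3
The organic mix wins each soil group but Blend 3 wins overall — the comparison reverses. The organic mix's plots skew toward loam, which has a lower base rate.

Yes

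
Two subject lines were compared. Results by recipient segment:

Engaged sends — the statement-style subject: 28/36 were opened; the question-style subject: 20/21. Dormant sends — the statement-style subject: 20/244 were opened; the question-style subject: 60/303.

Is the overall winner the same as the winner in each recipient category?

Yes

Engaged: the statement-style subject 28/36 = 77.8%, the question-style subject 20/21 = 95.2% → the question-style subject
Dormant: the statement-style subject 20/244 = 8.2%, the question-style subject 60/303 = 19.8% → the question-style subject
Overall: the statement-style subject 48/280 = 17.1%, the question-style subject 80/324 = 24.7% → the question-style subject
The question-style subject wins overall and in every recipient group — no reversal.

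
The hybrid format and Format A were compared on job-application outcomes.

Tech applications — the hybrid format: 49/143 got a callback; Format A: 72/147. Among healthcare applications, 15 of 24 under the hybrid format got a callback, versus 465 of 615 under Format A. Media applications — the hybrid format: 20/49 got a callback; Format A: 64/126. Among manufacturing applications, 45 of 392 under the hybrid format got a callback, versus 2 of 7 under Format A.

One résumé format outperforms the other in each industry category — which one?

Tech: the hybrid format 49/143 = 34.3%, Format A 72/147 = 49.0% → Format A
Healthcare: the hybrid format 15/24 = 62.5%, Format A 465/615 = 75.6% → Format A
Media: the hybrid format 20/49 = 40.8%, Format A 64/126 = 50.8% → Format A
Manufacturing: the hybrid format 45/392 = 11.5%, Format A 2/7 = 28.6% → Format A
Format A has the higher rate in all 4 groups.

Format A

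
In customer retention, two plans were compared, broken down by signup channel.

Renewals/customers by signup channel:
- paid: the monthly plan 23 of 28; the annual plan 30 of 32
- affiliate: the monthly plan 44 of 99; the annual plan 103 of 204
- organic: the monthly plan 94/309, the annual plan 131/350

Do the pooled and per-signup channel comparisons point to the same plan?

Paid: the monthly plan 23/28 = 82.1%, the annual plan 30/32 = 93.8% → the annual plan
Affiliate: the monthly plan 44/99 = 44.4%, the annual plan 103/204 = 50.5% → the annual plan
Organic: the monthly plan 94/309 = 30.4%, the annual plan 131/350 = 37.4% → the annual plan
Overall: the monthly plan 161/436 = 36.9%, the annual plan 264/586 = 45.1% → the annual plan
The annual plan wins overall and in every signup group — no reversal.

Yes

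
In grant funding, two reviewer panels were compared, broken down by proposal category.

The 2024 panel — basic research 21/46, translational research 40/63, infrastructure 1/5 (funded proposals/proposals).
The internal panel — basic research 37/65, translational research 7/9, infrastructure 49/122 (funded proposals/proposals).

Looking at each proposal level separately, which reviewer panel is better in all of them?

the internal panel

Basic research: the 2024 panel 21/46 = 45.7%, the internal panel 37/65 = 56.9% → the internal panel
Translational research: the 2024 panel 40/63 = 63.5%, the internal panel 7/9 = 77.8% → the internal panel
Infrastructure: the 2024 panel 1/5 = 20.0%, the internal panel 49/122 = 40.2% → the internal panel
The internal panel has the higher rate in all 3 groups.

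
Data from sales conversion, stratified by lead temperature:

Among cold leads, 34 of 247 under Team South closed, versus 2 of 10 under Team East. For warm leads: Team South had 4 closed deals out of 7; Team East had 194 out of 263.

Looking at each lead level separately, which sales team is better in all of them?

Team East

Cold: Team South 34/247 = 13.8%, Team East 2/10 = 20.0% → Team East
Warm: Team South 4/7 = 57.1%, Team East 194/263 = 73.8% → Team East
Team East has the higher rate in both groups.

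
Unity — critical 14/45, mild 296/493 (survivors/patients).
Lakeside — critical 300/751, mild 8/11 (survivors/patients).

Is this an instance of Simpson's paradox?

Critical: Unity 14/45 = 31.1%, Lakeside 300/751 = 39.9% → Lakeside
Mild: Unity 296/493 = 60.0%, Lakeside 8/11 = 72.7% → Lakeside
Overall: Unity 310/538 = 57.6%, Lakeside 308/762 = 40.4% → Unity
Lakeside wins each case group but Unity wins overall — the comparison reverses. Lakeside's patients skew toward critical, which has a lower base rate.

Yes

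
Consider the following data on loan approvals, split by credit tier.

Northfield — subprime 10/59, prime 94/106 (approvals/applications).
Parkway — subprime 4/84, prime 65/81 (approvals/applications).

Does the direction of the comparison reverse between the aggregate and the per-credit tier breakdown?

No

Subprime: Northfield 10/59 = 16.9%, Parkway 4/84 = 4.8% → Northfield
Prime: Northfield 94/106 = 88.7%, Parkway 65/81 = 80.2% → Northfield
Overall: Northfield 104/165 = 63.0%, Parkway 69/165 = 41.8% → Northfield
Northfield wins overall and in every credit group — no reversal.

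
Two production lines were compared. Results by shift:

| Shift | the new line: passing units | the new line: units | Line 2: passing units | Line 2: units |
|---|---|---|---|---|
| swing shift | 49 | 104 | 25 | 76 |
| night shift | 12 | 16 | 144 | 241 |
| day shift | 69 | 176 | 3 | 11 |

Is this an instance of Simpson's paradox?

Yes

Swing shift: the new line 49/104 = 47.1%, Line 2 25/76 = 32.9% → the new line
Night shift: the new line 12/16 = 75.0%, Line 2 144/241 = 59.8% → the new line
Day shift: the new line 69/176 = 39.2%, Line 2 3/11 = 27.3% → the new line
Overall: the new line 130/296 = 43.9%, Line 2 172/328 = 52.4% → Line 2
The new line wins each shift group but Line 2 wins overall — the comparison reverses. The new line's units skew toward day shift, which has a lower base rate.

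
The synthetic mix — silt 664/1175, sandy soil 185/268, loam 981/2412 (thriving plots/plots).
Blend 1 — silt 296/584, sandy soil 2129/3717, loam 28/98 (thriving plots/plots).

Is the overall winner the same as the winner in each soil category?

Silt: the synthetic mix 664/1175 = 56.5%, Blend 1 296/584 = 50.7% → the synthetic mix
Sandy soil: the synthetic mix 185/268 = 69.0%, Blend 1 2129/3717 = 57.3% → the synthetic mix
Loam: the synthetic mix 981/2412 = 40.7%, Blend 1 28/98 = 28.6% → the synthetic mix
Overall: the synthetic mix 1830/3855 = 47.5%, Blend 1 2453/4399 = 55.8% → Blend 1
The synthetic mix wins each soil group but Blend 1 wins overall — the comparison reverses. The synthetic mix's plots skew toward loam, which has a lower base rate.

No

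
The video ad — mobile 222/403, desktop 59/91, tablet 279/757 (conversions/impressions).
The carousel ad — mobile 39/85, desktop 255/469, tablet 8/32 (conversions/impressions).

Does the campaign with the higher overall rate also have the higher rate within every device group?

No

Mobile: the video ad 222/403 = 55.1%, the carousel ad 39/85 = 45.9% → the video ad
Desktop: the video ad 59/91 = 64.8%, the carousel ad 255/469 = 54.4% → the video ad
Tablet: the video ad 279/757 = 36.9%, the carousel ad 8/32 = 25.0% → the video ad
Overall: the video ad 560/1251 = 44.8%, the carousel ad 302/586 = 51.5% → the carousel ad
The video ad wins each device group but the carousel ad wins overall — the comparison reverses. The video ad's impressions skew toward tablet, which has a lower base rate.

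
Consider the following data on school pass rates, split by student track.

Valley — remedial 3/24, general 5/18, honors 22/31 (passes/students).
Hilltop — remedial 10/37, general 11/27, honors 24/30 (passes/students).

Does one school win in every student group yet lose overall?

No

Remedial: Valley 3/24 = 12.5%, Hilltop 10/37 = 27.0% → Hilltop
General: Valley 5/18 = 27.8%, Hilltop 11/27 = 40.7% → Hilltop
Honors: Valley 22/31 = 71.0%, Hilltop 24/30 = 80.0% → Hilltop
Overall: Valley 30/73 = 41.1%, Hilltop 45/94 = 47.9% → Hilltop
Hilltop wins overall and in every student group — no reversal.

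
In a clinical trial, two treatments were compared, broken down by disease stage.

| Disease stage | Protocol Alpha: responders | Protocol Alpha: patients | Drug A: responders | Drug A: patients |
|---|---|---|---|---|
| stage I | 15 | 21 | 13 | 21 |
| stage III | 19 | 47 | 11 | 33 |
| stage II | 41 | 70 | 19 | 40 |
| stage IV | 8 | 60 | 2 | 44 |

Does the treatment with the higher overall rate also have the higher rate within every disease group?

Stage I: Protocol Alpha 15/21 = 71.4%, Drug A 13/21 = 61.9% → Protocol Alpha
Stage III: Protocol Alpha 19/47 = 40.4%, Drug A 11/33 = 33.3% → Protocol Alpha
Stage II: Protocol Alpha 41/70 = 58.6%, Drug A 19/40 = 47.5% → Protocol Alpha
Stage IV: Protocol Alpha 8/60 = 13.3%, Drug A 2/44 = 4.5% → Protocol Alpha
Overall: Protocol Alpha 83/198 = 41.9%, Drug A 45/138 = 32.6% → Protocol Alpha
Protocol Alpha wins overall and in every disease group — no reversal.

Yes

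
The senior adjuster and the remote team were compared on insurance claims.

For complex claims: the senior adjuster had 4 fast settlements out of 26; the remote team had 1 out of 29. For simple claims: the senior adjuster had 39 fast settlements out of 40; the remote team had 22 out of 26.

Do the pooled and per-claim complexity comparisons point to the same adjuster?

Yes

Complex: the senior adjuster 4/26 = 15.4%, the remote team 1/29 = 3.4% → the senior adjuster
Simple: the senior adjuster 39/40 = 97.5%, the remote team 22/26 = 84.6% → the senior adjuster
Overall: the senior adjuster 43/66 = 65.2%, the remote team 23/55 = 41.8% → the senior adjuster
The senior adjuster wins overall and in every claim group — no reversal.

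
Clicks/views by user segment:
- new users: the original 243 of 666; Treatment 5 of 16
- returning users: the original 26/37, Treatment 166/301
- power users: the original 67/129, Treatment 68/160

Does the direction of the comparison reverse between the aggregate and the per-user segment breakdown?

Yes

New users: the original 243/666 = 36.5%, Treatment 5/16 = 31.2% → the original
Returning users: the original 26/37 = 70.3%, Treatment 166/301 = 55.1% → the original
Power users: the original 67/129 = 51.9%, Treatment 68/160 = 42.5% → the original
Overall: the original 336/832 = 40.4%, Treatment 239/477 = 50.1% → Treatment
The original wins each user group but Treatment wins overall — the comparison reverses. The original's views skew toward new users, which has a lower base rate.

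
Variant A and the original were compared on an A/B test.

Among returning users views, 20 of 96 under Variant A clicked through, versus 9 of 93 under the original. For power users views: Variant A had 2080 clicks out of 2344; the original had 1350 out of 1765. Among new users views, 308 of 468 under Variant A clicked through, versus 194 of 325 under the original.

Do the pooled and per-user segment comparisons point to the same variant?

Yes

Returning users: Variant A 20/96 = 20.8%, the original 9/93 = 9.7% → Variant A
Power users: Variant A 2080/2344 = 88.7%, the original 1350/1765 = 76.5% → Variant A
New users: Variant A 308/468 = 65.8%, the original 194/325 = 59.7% → Variant A
Overall: Variant A 2408/2908 = 82.8%, the original 1553/2183 = 71.1% → Variant A
Variant A wins overall and in every user group — no reversal.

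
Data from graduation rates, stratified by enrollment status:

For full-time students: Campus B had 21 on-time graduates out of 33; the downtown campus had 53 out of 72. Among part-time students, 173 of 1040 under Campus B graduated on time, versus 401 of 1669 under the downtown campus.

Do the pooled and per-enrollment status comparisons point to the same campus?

Yes

Full-time: Campus B 21/33 = 63.6%, the downtown campus 53/72 = 73.6% → the downtown campus
Part-time: Campus B 173/1040 = 16.6%, the downtown campus 401/1669 = 24.0% → the downtown campus
Overall: Campus B 194/1073 = 18.1%, the downtown campus 454/1741 = 26.1% → the downtown campus
The downtown campus wins overall and in every enrollment group — no reversal.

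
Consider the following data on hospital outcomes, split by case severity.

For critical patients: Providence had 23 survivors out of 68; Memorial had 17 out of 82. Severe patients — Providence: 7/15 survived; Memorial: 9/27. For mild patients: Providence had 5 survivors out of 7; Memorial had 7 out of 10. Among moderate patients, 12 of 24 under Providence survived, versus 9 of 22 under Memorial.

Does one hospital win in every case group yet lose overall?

Critical: Providence 23/68 = 33.8%, Memorial 17/82 = 20.7% → Providence
Severe: Providence 7/15 = 46.7%, Memorial 9/27 = 33.3% → Providence
Mild: Providence 5/7 = 71.4%, Memorial 7/10 = 70.0% → Providence
Moderate: Providence 12/24 = 50.0%, Memorial 9/22 = 40.9% → Providence
Overall: Providence 47/114 = 41.2%, Memorial 42/141 = 29.8% → Providence
Providence wins overall and in every case group — no reversal.

No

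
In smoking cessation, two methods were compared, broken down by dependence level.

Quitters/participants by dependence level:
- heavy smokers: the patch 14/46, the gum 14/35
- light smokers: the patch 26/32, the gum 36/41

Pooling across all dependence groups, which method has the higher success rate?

the gum

Heavy smokers: the patch 14/46 = 30.4%, the gum 14/35 = 40.0% → the gum
Light smokers: the patch 26/32 = 81.2%, the gum 36/41 = 87.8% → the gum
Overall: the patch 40/78 = 51.3%, the gum 50/76 = 65.8% → the gum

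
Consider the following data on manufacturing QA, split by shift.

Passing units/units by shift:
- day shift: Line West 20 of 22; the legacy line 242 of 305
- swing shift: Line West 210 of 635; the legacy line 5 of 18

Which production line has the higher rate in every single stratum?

Day shift: Line West 20/22 = 90.9%, the legacy line 242/305 = 79.3% → Line West
Swing shift: Line West 210/635 = 33.1%, the legacy line 5/18 = 27.8% → Line West
Line West has the higher rate in both groups.

Line West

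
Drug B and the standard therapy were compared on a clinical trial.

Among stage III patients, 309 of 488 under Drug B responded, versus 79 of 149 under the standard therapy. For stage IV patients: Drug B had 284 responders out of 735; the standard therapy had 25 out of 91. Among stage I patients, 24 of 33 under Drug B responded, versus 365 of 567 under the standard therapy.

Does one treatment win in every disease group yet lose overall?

Stage III: Drug B 309/488 = 63.3%, the standard therapy 79/149 = 53.0% → Drug B
Stage IV: Drug B 284/735 = 38.6%, the standard therapy 25/91 = 27.5% → Drug B
Stage I: Drug B 24/33 = 72.7%, the standard therapy 365/567 = 64.4% → Drug B
Overall: Drug B 617/1256 = 49.1%, the standard therapy 469/807 = 58.1% → the standard therapy
Drug B wins each disease group but the standard therapy wins overall — the comparison reverses. Drug B's patients skew toward stage IV, which has a lower base rate.

Yes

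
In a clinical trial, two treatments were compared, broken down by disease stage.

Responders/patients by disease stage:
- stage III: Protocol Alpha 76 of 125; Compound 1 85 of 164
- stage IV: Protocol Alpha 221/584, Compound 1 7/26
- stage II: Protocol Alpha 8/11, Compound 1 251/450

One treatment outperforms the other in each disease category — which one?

Protocol Alpha

Stage III: Protocol Alpha 76/125 = 60.8%, Compound 1 85/164 = 51.8% → Protocol Alpha
Stage IV: Protocol Alpha 221/584 = 37.8%, Compound 1 7/26 = 26.9% → Protocol Alpha
Stage II: Protocol Alpha 8/11 = 72.7%, Compound 1 251/450 = 55.8% → Protocol Alpha
Protocol Alpha has the higher rate in all 3 groups.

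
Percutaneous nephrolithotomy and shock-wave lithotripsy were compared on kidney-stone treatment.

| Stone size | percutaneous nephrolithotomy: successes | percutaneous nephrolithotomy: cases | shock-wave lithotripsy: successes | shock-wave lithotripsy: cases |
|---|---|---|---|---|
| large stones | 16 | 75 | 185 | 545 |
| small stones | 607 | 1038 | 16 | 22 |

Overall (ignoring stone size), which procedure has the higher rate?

percutaneous nephrolithotomy

Large stones: percutaneous nephrolithotomy 16/75 = 21.3%, shock-wave lithotripsy 185/545 = 33.9% → shock-wave lithotripsy
Small stones: percutaneous nephrolithotomy 607/1038 = 58.5%, shock-wave lithotripsy 16/22 = 72.7% → shock-wave lithotripsy
Overall: percutaneous nephrolithotomy 623/1113 = 56.0%, shock-wave lithotripsy 201/567 = 35.4% → percutaneous nephrolithotomy
(Shock-wave lithotripsy wins every stone group but percutaneous nephrolithotomy wins overall — shock-wave lithotripsy's cases skew toward the low-rate large stones group.)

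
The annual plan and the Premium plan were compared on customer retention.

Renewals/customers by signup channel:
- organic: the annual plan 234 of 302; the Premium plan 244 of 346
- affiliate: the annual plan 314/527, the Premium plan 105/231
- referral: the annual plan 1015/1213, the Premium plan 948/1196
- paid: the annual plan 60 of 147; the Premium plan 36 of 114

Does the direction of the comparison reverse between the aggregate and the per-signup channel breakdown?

No

Organic: the annual plan 234/302 = 77.5%, the Premium plan 244/346 = 70.5% → the annual plan
Affiliate: the annual plan 314/527 = 59.6%, the Premium plan 105/231 = 45.5% → the annual plan
Referral: the annual plan 1015/1213 = 83.7%, the Premium plan 948/1196 = 79.3% → the annual plan
Paid: the annual plan 60/147 = 40.8%, the Premium plan 36/114 = 31.6% → the annual plan
Overall: the annual plan 1623/2189 = 74.1%, the Premium plan 1333/1887 = 70.6% → the annual plan
The annual plan wins overall and in every signup group — no reversal.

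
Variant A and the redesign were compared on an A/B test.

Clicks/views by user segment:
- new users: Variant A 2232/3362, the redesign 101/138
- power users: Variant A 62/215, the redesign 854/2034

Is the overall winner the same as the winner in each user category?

No

New users: Variant A 2232/3362 = 66.4%, the redesign 101/138 = 73.2% → the redesign
Power users: Variant A 62/215 = 28.8%, the redesign 854/2034 = 42.0% → the redesign
Overall: Variant A 2294/3577 = 64.1%, the redesign 955/2172 = 44.0% → Variant A
The redesign wins each user group but Variant A wins overall — the comparison reverses. The redesign's views skew toward power users, which has a lower base rate.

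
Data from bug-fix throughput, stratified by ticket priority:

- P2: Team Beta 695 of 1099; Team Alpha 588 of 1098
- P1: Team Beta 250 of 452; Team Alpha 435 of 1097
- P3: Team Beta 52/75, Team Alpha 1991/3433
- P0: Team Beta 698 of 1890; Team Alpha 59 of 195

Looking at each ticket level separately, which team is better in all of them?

Team Beta

P2: Team Beta 695/1099 = 63.2%, Team Alpha 588/1098 = 53.6% → Team Beta
P1: Team Beta 250/452 = 55.3%, Team Alpha 435/1097 = 39.7% → Team Beta
P3: Team Beta 52/75 = 69.3%, Team Alpha 1991/3433 = 58.0% → Team Beta
P0: Team Beta 698/1890 = 36.9%, Team Alpha 59/195 = 30.3% → Team Beta
Team Beta has the higher rate in all 4 groups.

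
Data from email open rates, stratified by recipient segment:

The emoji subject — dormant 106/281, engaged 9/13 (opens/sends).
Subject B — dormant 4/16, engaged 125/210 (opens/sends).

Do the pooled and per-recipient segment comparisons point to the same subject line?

No

Dormant: the emoji subject 106/281 = 37.7%, Subject B 4/16 = 25.0% → the emoji subject
Engaged: the emoji subject 9/13 = 69.2%, Subject B 125/210 = 59.5% → the emoji subject
Overall: the emoji subject 115/294 = 39.1%, Subject B 129/226 = 57.1% → Subject B
The emoji subject wins each recipient group but Subject B wins overall — the comparison reverses. The emoji subject's sends skew toward dormant, which has a lower base rate.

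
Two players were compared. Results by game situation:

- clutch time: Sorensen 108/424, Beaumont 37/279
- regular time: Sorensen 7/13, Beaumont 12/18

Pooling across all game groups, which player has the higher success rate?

Clutch time: Sorensen 108/424 = 25.5%, Beaumont 37/279 = 13.3% → Sorensen
Regular time: Sorensen 7/13 = 53.8%, Beaumont 12/18 = 66.7% → Beaumont
Overall: Sorensen 115/437 = 26.3%, Beaumont 49/297 = 16.5% → Sorensen
(Neither sweeps every game group, but Sorensen has the higher pooled rate.)

Sorensen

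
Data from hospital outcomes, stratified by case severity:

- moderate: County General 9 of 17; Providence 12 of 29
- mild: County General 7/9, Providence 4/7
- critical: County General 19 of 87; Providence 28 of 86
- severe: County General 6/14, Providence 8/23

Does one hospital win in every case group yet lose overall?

No

Moderate: County General 9/17 = 52.9%, Providence 12/29 = 41.4% → County General
Mild: County General 7/9 = 77.8%, Providence 4/7 = 57.1% → County General
Critical: County General 19/87 = 21.8%, Providence 28/86 = 32.6% → Providence
Severe: County General 6/14 = 42.9%, Providence 8/23 = 34.8% → County General
Overall: County General 41/127 = 32.3%, Providence 52/145 = 35.9% → Providence
Neither sweeps: County General wins 3 of 4 groups, Providence wins 1. Providence wins overall but not every group — no Simpson reversal.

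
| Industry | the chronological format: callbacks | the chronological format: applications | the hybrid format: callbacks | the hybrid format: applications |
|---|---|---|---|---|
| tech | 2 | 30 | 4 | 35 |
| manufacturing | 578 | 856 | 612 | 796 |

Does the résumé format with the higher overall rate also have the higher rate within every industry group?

Tech: the chronological format 2/30 = 6.7%, the hybrid format 4/35 = 11.4% → the hybrid format
Manufacturing: the chronological format 578/856 = 67.5%, the hybrid format 612/796 = 76.9% → the hybrid format
Overall: the chronological format 580/886 = 65.5%, the hybrid format 616/831 = 74.1% → the hybrid format
The hybrid format wins overall and in every industry group — no reversal.

Yes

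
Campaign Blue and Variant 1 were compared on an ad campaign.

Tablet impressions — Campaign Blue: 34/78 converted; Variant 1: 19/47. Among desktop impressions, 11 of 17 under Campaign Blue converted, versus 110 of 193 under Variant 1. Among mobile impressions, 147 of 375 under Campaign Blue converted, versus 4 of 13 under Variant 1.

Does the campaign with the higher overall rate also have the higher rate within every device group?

No

Tablet: Campaign Blue 34/78 = 43.6%, Variant 1 19/47 = 40.4% → Campaign Blue
Desktop: Campaign Blue 11/17 = 64.7%, Variant 1 110/193 = 57.0% → Campaign Blue
Mobile: Campaign Blue 147/375 = 39.2%, Variant 1 4/13 = 30.8% → Campaign Blue
Overall: Campaign Blue 192/470 = 40.9%, Variant 1 133/253 = 52.6% → Variant 1
Campaign Blue wins each device group but Variant 1 wins overall — the comparison reverses. Campaign Blue's impressions skew toward mobile, which has a lower base rate.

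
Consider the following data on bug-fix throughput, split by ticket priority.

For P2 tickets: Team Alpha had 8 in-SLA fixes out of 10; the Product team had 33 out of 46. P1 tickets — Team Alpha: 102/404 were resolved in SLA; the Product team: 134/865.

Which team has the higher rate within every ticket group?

P2: Team Alpha 8/10 = 80.0%, the Product team 33/46 = 71.7% → Team Alpha
P1: Team Alpha 102/404 = 25.2%, the Product team 134/865 = 15.5% → Team Alpha
Team Alpha has the higher rate in both groups.

Team Alpha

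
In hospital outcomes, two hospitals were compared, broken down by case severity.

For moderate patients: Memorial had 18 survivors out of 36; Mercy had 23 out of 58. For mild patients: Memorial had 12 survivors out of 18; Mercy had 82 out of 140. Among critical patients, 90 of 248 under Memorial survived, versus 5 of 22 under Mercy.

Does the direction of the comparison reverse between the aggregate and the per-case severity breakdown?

Yes

Moderate: Memorial 18/36 = 50.0%, Mercy 23/58 = 39.7% → Memorial
Mild: Memorial 12/18 = 66.7%, Mercy 82/140 = 58.6% → Memorial
Critical: Memorial 90/248 = 36.3%, Mercy 5/22 = 22.7% → Memorial
Overall: Memorial 120/302 = 39.7%, Mercy 110/220 = 50.0% → Mercy
Memorial wins each case group but Mercy wins overall — the comparison reverses. Memorial's patients skew toward critical, which has a lower base rate.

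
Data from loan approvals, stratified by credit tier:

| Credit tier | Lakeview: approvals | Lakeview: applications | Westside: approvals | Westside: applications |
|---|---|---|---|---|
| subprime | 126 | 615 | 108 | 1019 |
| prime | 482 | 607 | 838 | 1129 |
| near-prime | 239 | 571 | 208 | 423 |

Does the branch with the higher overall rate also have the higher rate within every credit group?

Subprime: Lakeview 126/615 = 20.5%, Westside 108/1019 = 10.6% → Lakeview
Prime: Lakeview 482/607 = 79.4%, Westside 838/1129 = 74.2% → Lakeview
Near-prime: Lakeview 239/571 = 41.9%, Westside 208/423 = 49.2% → Westside
Overall: Lakeview 847/1793 = 47.2%, Westside 1154/2571 = 44.9% → Lakeview
Neither sweeps: Lakeview wins 2 of 3 groups, Westside wins 1. Lakeview wins overall but not every group — no Simpson reversal.

No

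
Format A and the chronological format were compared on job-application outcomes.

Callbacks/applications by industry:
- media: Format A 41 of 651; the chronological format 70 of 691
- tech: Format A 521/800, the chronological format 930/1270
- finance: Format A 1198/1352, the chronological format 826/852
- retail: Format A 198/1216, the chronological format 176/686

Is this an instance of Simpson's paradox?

Media: Format A 41/651 = 6.3%, the chronological format 70/691 = 10.1% → the chronological format
Tech: Format A 521/800 = 65.1%, the chronological format 930/1270 = 73.2% → the chronological format
Finance: Format A 1198/1352 = 88.6%, the chronological format 826/852 = 96.9% → the chronological format
Retail: Format A 198/1216 = 16.3%, the chronological format 176/686 = 25.7% → the chronological format
Overall: Format A 1958/4019 = 48.7%, the chronological format 2002/3499 = 57.2% → the chronological format
The chronological format wins overall and in every industry group — no reversal.

No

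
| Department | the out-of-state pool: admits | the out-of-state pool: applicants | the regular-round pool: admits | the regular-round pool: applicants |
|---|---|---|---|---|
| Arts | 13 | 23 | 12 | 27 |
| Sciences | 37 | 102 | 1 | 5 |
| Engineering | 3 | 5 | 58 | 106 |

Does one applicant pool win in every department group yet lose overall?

Yes

Arts: the out-of-state pool 13/23 = 56.5%, the regular-round pool 12/27 = 44.4% → the out-of-state pool
Sciences: the out-of-state pool 37/102 = 36.3%, the regular-round pool 1/5 = 20.0% → the out-of-state pool
Engineering: the out-of-state pool 3/5 = 60.0%, the regular-round pool 58/106 = 54.7% → the out-of-state pool
Overall: the out-of-state pool 53/130 = 40.8%, the regular-round pool 71/138 = 51.4% → the regular-round pool
The out-of-state pool wins each department group but the regular-round pool wins overall — the comparison reverses. The out-of-state pool's applicants skew toward Sciences, which has a lower base rate.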